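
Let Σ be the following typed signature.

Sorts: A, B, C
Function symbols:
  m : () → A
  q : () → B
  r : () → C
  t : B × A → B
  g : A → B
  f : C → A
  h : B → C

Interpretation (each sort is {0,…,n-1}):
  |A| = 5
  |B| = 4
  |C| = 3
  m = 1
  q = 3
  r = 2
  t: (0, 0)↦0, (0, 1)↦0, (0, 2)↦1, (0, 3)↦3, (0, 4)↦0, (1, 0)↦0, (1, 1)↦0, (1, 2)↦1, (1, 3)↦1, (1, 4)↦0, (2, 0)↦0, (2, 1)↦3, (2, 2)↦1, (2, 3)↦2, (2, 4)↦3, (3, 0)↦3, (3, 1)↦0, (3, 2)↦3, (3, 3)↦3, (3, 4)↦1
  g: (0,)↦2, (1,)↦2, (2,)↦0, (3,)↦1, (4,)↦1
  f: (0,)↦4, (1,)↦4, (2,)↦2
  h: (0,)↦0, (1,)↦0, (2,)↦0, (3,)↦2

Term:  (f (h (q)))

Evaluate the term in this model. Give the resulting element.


  q = 3
  (h (q)) = h(3,) = 2
  (f (h (q))) = f(2,) = 2

value = 2


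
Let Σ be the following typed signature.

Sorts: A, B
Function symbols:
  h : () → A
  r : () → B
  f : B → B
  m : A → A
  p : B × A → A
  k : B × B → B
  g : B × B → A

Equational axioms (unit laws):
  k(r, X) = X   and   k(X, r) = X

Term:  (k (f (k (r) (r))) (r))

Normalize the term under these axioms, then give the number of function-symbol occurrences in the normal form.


size = 2

1. (k (f (k (r) (r))) (r))  →  (f (k (r) (r)))
2. (f (k (r) (r)))  →  (f (r))
normal form: (f (r))


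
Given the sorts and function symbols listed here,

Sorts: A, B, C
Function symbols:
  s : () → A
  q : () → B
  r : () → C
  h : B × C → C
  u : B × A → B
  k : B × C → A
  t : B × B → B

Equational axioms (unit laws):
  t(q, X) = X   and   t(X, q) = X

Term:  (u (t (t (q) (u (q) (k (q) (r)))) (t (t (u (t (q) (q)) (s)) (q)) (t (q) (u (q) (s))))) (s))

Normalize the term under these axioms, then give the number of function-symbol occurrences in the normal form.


1. (u (t (t (q) (u (q) (k (q) (r)))) (t (t (u (t (q) (q)) (s)) (q)) (t (q) (u (q) (s))))) (s))  →  (u (t (u (q) (k (q) (r))) (t (t (u (t (q) (q)) (s)) (q)) (t (q) (u (q) (s))))) (s))
2. (u (t (u (q) (k (q) (r))) (t (t (u (t (q) (q)) (s)) (q)) (t (q) (u (q) (s))))) (s))  →  (u (t (u (q) (k (q) (r))) (t (u (t (q) (q)) (s)) (t (q) (u (q) (s))))) (s))
3. (u (t (u (q) (k (q) (r))) (t (u (t (q) (q)) (s)) (t (q) (u (q) (s))))) (s))  →  (u (t (u (q) (k (q) (r))) (t (u (q) (s)) (t (q) (u (q) (s))))) (s))
4. (u (t (u (q) (k (q) (r))) (t (u (q) (s)) (t (q) (u (q) (s))))) (s))  →  (u (t (u (q) (k (q) (r))) (t (u (q) (s)) (u (q) (s)))) (s))
normal form: (u (t (u (q) (k (q) (r))) (t (u (q) (s)) (u (q) (s)))) (s))

size = 15


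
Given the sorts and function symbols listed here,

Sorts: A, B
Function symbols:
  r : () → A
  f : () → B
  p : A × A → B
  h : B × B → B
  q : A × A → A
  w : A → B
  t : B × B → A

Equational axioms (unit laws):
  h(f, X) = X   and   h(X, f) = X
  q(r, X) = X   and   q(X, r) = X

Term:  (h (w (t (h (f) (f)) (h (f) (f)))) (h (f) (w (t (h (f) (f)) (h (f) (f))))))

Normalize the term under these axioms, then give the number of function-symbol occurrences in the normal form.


1. (h (w (t (h (f) (f)) (h (f) (f)))) (h (f) (w (t (h (f) (f)) (h (f) (f))))))  →  (h (w (t (f) (h (f) (f)))) (h (f) (w (t (h (f) (f)) (h (f) (f))))))
2. (h (w (t (f) (h (f) (f)))) (h (f) (w (t (h (f) (f)) (h (f) (f))))))  →  (h (w (t (f) (f))) (h (f) (w (t (h (f) (f)) (h (f) (f))))))
3. (h (w (t (f) (f))) (h (f) (w (t (h (f) (f)) (h (f) (f))))))  →  (h (w (t (f) (f))) (w (t (h (f) (f)) (h (f) (f)))))
4. (h (w (t (f) (f))) (w (t (h (f) (f)) (h (f) (f)))))  →  (h (w (t (f) (f))) (w (t (f) (h (f) (f)))))
5. (h (w (t (f) (f))) (w (t (f) (h (f) (f)))))  →  (h (w (t (f) (f))) (w (t (f) (f))))
normal form: (h (w (t (f) (f))) (w (t (f) (f))))

size = 9


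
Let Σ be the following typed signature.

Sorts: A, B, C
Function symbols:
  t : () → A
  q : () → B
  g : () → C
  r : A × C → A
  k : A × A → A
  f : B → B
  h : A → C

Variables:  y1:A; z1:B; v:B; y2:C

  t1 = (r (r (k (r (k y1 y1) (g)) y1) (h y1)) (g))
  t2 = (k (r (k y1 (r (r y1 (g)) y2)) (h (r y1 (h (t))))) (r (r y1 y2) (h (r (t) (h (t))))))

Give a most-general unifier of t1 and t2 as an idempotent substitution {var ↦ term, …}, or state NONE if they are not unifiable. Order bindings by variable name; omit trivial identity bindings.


NONE (not unifiable)

head clash or occurs-check failure — not unifiable


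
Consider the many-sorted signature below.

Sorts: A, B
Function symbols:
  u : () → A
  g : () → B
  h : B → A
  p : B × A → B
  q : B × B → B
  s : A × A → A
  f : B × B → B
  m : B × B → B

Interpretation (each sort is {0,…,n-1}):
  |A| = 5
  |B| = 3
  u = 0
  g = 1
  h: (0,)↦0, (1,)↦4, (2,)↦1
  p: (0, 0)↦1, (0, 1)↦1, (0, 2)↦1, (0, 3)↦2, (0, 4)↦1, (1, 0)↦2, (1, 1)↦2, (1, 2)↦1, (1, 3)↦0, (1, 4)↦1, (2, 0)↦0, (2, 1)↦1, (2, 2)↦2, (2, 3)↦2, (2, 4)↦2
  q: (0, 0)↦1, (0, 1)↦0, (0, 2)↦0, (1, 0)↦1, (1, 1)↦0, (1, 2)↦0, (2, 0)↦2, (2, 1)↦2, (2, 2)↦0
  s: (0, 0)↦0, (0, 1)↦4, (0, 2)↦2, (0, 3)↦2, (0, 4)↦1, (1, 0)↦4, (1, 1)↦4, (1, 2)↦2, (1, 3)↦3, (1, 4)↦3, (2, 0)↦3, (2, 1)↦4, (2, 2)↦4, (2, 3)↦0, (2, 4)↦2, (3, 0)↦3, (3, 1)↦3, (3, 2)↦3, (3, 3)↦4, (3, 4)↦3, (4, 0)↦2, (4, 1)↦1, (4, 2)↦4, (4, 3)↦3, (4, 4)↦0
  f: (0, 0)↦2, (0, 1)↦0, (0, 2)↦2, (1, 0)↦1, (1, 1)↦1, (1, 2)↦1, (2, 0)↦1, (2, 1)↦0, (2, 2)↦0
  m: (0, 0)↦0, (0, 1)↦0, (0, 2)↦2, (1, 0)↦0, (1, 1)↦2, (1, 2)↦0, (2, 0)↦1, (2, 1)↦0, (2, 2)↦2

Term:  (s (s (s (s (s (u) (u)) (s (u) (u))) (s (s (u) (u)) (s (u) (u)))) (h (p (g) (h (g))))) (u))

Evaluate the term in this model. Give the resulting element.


  u = 0
  u = 0
  (s (u) (u)) = s(0, 0) = 0
  u = 0
  u = 0
  (s (u) (u)) = s(0, 0) = 0
  (s (s (u) (u)) (s (u) (u))) = s(0, 0) = 0
  u = 0
  u = 0
  (s (u) (u)) = s(0, 0) = 0
  u = 0
  u = 0
  (s (u) (u)) = s(0, 0) = 0
  (s (s (u) (u)) (s (u) (u))) = s(0, 0) = 0
  (s (s (s (u) (u)) (s (u) (u))) (s (s (u) (u)) (s (u) (u)))) = s(0, 0) = 0
  g = 1
  g = 1
  (h (g)) = h(1,) = 4
  (p (g) (h (g))) = p(1, 4) = 1
  (h (p (g) (h (g)))) = h(1,) = 4
  (s (s (s (s (u) (u)) (s (u) (u))) (s (s (u) (u)) (s (u) (u)))) (h (p (g) (h (g))))) = s(0, 4) = 1
  u = 0
  (s (s (s (s (s (u) (u)) (s (u) (u))) (s (s (u) (u)) (s (u) (u)))) (h (p (g) (h (g))))) (u)) = s(1, 0) = 4

value = 4


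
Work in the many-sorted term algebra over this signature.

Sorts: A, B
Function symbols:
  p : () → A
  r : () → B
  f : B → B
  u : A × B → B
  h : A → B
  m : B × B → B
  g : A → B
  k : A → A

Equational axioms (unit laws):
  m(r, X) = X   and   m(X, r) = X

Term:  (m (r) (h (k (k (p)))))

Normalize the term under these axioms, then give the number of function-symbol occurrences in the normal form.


1. (m (r) (h (k (k (p)))))  →  (h (k (k (p))))
normal form: (h (k (k (p))))

size = 4


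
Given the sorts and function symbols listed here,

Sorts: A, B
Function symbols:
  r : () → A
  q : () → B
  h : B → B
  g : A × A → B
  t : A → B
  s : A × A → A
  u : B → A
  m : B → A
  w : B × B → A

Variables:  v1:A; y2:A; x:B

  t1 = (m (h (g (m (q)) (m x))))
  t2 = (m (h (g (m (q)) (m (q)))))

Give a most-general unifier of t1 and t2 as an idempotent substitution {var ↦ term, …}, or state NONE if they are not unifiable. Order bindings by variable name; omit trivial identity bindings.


{x ↦ (q)}


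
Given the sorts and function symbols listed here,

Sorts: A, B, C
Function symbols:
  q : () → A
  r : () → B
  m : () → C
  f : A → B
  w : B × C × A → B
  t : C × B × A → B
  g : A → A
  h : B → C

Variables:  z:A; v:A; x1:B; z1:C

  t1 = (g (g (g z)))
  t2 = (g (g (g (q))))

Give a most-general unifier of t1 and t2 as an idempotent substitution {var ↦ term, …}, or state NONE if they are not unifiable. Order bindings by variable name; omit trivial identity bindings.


{z ↦ (q)}


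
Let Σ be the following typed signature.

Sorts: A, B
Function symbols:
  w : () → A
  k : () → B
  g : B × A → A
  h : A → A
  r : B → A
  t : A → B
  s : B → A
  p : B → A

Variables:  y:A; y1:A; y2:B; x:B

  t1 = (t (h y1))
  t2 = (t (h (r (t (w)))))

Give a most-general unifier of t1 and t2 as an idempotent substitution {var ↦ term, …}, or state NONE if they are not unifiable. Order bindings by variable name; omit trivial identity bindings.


{y1 ↦ (r (t (w)))}


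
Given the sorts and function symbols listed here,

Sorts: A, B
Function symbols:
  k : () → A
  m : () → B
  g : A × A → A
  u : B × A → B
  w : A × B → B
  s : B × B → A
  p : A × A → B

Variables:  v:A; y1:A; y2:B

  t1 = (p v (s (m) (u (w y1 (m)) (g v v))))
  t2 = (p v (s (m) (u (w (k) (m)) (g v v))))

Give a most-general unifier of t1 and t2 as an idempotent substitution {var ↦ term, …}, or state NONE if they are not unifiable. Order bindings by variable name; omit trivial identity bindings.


{y1 ↦ (k)}


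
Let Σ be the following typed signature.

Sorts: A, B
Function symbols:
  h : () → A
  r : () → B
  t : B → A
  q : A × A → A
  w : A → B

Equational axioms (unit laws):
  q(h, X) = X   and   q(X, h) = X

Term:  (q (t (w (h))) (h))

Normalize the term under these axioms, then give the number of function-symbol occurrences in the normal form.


1. (q (t (w (h))) (h))  →  (t (w (h)))
normal form: (t (w (h)))

size = 3


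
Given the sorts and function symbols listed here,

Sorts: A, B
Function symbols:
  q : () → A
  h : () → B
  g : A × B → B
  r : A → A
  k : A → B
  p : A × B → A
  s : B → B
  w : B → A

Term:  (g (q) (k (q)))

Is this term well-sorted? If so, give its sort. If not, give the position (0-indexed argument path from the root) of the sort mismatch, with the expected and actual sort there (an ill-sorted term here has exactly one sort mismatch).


well-sorted; sort = B

  (q) : A
    (q) : A
  (k (q)) : B
(g (q) (k (q))) : B


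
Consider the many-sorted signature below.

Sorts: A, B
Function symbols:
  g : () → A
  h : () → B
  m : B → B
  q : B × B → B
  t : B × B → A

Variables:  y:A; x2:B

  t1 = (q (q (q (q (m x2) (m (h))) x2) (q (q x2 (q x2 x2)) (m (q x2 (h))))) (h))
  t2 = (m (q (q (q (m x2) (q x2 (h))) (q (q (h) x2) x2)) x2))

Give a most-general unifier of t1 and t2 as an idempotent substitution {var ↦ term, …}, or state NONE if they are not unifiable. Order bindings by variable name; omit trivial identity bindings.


NONE (not unifiable)

head clash or occurs-check failure — not unifiable


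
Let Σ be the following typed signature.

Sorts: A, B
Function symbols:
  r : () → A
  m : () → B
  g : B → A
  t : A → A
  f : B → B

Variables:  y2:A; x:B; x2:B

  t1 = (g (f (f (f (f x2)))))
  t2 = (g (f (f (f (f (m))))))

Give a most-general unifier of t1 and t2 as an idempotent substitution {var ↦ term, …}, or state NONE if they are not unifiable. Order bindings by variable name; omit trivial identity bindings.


{x2 ↦ (m)}


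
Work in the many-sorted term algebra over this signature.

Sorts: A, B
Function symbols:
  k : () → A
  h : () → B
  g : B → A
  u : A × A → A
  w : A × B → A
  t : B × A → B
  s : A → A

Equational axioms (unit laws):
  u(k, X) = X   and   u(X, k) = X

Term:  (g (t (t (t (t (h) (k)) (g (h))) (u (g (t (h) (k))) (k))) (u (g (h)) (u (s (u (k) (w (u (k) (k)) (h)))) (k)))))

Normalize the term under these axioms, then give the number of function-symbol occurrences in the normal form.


size = 20

1. (g (t (t (t (t (h) (k)) (g (h))) (u (g (t (h) (k))) (k))) (u (g (h)) (u (s (u (k) (w (u (k) (k)) (h)))) (k)))))  →  (g (t (t (t (t (h) (k)) (g (h))) (g (t (h) (k)))) (u (g (h)) (u (s (u (k) (w (u (k) (k)) (h)))) (k)))))
2. (g (t (t (t (t (h) (k)) (g (h))) (g (t (h) (k)))) (u (g (h)) (u (s (u (k) (w (u (k) (k)) (h)))) (k)))))  →  (g (t (t (t (t (h) (k)) (g (h))) (g (t (h) (k)))) (u (g (h)) (s (u (k) (w (u (k) (k)) (h)))))))
3. (g (t (t (t (t (h) (k)) (g (h))) (g (t (h) (k)))) (u (g (h)) (s (u (k) (w (u (k) (k)) (h)))))))  →  (g (t (t (t (t (h) (k)) (g (h))) (g (t (h) (k)))) (u (g (h)) (s (w (u (k) (k)) (h))))))
4. (g (t (t (t (t (h) (k)) (g (h))) (g (t (h) (k)))) (u (g (h)) (s (w (u (k) (k)) (h))))))  →  (g (t (t (t (t (h) (k)) (g (h))) (g (t (h) (k)))) (u (g (h)) (s (w (k) (h))))))
normal form: (g (t (t (t (t (h) (k)) (g (h))) (g (t (h) (k)))) (u (g (h)) (s (w (k) (h))))))


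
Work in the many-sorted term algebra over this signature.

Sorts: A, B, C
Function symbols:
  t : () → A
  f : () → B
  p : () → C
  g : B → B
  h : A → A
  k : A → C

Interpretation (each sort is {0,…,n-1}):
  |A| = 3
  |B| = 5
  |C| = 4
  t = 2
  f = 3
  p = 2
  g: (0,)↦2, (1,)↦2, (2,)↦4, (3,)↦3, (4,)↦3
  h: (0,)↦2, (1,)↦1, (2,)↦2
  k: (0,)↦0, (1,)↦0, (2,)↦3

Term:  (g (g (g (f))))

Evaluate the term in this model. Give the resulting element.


  f = 3
  (g (f)) = g(3,) = 3
  (g (g (f))) = g(3,) = 3
  (g (g (g (f)))) = g(3,) = 3

value = 3


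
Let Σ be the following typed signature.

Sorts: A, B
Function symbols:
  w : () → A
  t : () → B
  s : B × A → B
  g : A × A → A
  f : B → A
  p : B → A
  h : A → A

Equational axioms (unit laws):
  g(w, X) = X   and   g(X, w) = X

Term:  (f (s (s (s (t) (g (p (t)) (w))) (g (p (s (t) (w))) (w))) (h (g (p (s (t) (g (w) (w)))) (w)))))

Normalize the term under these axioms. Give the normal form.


1. (f (s (s (s (t) (g (p (t)) (w))) (g (p (s (t) (w))) (w))) (h (g (p (s (t) (g (w) (w)))) (w)))))  →  (f (s (s (s (t) (p (t))) (g (p (s (t) (w))) (w))) (h (g (p (s (t) (g (w) (w)))) (w)))))
2. (f (s (s (s (t) (p (t))) (g (p (s (t) (w))) (w))) (h (g (p (s (t) (g (w) (w)))) (w)))))  →  (f (s (s (s (t) (p (t))) (p (s (t) (w)))) (h (g (p (s (t) (g (w) (w)))) (w)))))
3. (f (s (s (s (t) (p (t))) (p (s (t) (w)))) (h (g (p (s (t) (g (w) (w)))) (w)))))  →  (f (s (s (s (t) (p (t))) (p (s (t) (w)))) (h (p (s (t) (g (w) (w)))))))
4. (f (s (s (s (t) (p (t))) (p (s (t) (w)))) (h (p (s (t) (g (w) (w)))))))  →  (f (s (s (s (t) (p (t))) (p (s (t) (w)))) (h (p (s (t) (w))))))

normal form = (f (s (s (s (t) (p (t))) (p (s (t) (w)))) (h (p (s (t) (w))))))


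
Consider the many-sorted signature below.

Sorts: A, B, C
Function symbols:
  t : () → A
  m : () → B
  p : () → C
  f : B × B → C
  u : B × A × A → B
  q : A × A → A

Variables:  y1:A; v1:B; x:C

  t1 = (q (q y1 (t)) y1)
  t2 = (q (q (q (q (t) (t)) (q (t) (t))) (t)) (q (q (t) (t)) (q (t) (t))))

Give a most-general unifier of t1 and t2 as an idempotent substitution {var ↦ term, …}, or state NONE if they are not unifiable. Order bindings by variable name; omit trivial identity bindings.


{y1 ↦ (q (q (t) (t)) (q (t) (t)))}


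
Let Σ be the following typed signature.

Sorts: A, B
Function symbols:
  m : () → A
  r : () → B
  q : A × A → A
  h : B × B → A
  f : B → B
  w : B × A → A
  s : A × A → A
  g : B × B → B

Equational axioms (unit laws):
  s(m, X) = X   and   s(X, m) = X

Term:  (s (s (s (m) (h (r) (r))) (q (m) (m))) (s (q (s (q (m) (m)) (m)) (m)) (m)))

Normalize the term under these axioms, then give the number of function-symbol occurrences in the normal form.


1. (s (s (s (m) (h (r) (r))) (q (m) (m))) (s (q (s (q (m) (m)) (m)) (m)) (m)))  →  (s (s (h (r) (r)) (q (m) (m))) (s (q (s (q (m) (m)) (m)) (m)) (m)))
2. (s (s (h (r) (r)) (q (m) (m))) (s (q (s (q (m) (m)) (m)) (m)) (m)))  →  (s (s (h (r) (r)) (q (m) (m))) (q (s (q (m) (m)) (m)) (m)))
3. (s (s (h (r) (r)) (q (m) (m))) (q (s (q (m) (m)) (m)) (m)))  →  (s (s (h (r) (r)) (q (m) (m))) (q (q (m) (m)) (m)))
normal form: (s (s (h (r) (r)) (q (m) (m))) (q (q (m) (m)) (m)))

size = 13


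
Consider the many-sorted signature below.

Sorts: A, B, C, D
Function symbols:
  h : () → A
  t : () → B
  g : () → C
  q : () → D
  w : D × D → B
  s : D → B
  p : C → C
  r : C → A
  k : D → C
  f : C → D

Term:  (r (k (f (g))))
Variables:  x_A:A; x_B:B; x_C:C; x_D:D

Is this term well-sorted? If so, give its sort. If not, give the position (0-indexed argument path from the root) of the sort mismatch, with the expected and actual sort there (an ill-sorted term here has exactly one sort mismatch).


well-sorted; sort = A

      (g) : C
    (f (g)) : D
  (k (f (g))) : C
(r (k (f (g)))) : A


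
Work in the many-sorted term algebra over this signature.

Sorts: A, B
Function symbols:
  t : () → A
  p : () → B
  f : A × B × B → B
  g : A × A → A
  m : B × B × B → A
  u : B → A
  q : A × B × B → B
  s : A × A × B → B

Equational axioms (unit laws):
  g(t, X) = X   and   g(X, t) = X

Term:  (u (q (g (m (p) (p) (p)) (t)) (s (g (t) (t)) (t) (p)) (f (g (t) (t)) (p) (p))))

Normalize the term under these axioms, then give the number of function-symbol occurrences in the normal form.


size = 14

1. (u (q (g (m (p) (p) (p)) (t)) (s (g (t) (t)) (t) (p)) (f (g (t) (t)) (p) (p))))  →  (u (q (m (p) (p) (p)) (s (g (t) (t)) (t) (p)) (f (g (t) (t)) (p) (p))))
2. (u (q (m (p) (p) (p)) (s (g (t) (t)) (t) (p)) (f (g (t) (t)) (p) (p))))  →  (u (q (m (p) (p) (p)) (s (t) (t) (p)) (f (g (t) (t)) (p) (p))))
3. (u (q (m (p) (p) (p)) (s (t) (t) (p)) (f (g (t) (t)) (p) (p))))  →  (u (q (m (p) (p) (p)) (s (t) (t) (p)) (f (t) (p) (p))))
normal form: (u (q (m (p) (p) (p)) (s (t) (t) (p)) (f (t) (p) (p))))


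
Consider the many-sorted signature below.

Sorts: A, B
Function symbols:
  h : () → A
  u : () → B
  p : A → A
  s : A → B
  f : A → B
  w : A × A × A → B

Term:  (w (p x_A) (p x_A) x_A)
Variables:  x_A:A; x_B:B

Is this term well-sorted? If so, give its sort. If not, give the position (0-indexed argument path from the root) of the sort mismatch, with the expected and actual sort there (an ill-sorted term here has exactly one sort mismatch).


well-sorted; sort = B

    x_A : A
  (p x_A) : A
    x_A : A
  (p x_A) : A
  x_A : A
(w (p x_A) (p x_A) x_A) : B


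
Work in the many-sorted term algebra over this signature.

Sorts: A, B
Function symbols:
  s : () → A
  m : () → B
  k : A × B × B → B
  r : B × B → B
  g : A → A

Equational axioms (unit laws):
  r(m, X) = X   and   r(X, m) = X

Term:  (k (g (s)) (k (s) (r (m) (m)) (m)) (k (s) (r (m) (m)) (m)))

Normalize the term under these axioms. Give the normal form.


1. (k (g (s)) (k (s) (r (m) (m)) (m)) (k (s) (r (m) (m)) (m)))  →  (k (g (s)) (k (s) (m) (m)) (k (s) (r (m) (m)) (m)))
2. (k (g (s)) (k (s) (m) (m)) (k (s) (r (m) (m)) (m)))  →  (k (g (s)) (k (s) (m) (m)) (k (s) (m) (m)))

normal form = (k (g (s)) (k (s) (m) (m)) (k (s) (m) (m)))


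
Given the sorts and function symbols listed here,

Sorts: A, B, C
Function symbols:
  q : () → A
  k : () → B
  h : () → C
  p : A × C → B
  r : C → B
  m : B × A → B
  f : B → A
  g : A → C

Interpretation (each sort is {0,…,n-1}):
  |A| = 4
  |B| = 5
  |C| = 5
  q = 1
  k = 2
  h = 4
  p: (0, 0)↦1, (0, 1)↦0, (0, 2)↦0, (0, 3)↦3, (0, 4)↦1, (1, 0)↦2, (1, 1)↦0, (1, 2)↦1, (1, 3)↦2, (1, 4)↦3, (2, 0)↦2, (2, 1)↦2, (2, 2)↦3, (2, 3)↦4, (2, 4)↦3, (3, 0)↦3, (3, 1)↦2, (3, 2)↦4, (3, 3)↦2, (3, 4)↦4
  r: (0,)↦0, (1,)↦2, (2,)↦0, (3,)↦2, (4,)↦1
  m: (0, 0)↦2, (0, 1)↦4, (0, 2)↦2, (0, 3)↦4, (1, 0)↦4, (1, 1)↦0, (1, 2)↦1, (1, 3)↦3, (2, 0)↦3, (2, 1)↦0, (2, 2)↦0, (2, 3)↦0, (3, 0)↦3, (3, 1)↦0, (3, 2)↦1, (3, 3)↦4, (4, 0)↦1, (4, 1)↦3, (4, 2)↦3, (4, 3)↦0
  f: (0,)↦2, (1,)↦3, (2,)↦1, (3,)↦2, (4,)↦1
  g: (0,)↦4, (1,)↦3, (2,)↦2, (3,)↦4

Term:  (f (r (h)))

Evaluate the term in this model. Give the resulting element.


  h = 4
  (r (h)) = r(4,) = 1
  (f (r (h))) = f(1,) = 3

value = 3


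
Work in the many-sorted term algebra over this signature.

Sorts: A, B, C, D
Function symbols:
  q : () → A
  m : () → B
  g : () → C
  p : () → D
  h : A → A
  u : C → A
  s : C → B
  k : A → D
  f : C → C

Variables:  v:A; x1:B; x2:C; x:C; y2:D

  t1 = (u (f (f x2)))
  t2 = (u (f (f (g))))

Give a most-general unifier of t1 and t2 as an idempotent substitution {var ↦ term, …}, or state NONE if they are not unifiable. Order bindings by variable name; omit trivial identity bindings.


{x2 ↦ (g)}


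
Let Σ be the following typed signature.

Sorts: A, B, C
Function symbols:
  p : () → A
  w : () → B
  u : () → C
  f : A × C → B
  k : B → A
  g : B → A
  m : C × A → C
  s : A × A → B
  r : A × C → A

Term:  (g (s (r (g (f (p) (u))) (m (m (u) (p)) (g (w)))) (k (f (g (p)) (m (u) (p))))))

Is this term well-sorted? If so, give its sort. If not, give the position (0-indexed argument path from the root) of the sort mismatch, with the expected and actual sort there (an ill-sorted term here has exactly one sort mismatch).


          (p) : A
          (u) : C
        (f (p) (u)) : B
      (g (f (p) (u))) : A
          (u) : C
          (p) : A
        (m (u) (p)) : C
          (w) : B
        (g (w)) : A
      (m (m (u) (p)) (g (w))) : C
    (r (g (f (p) (u))) (m (m (u) (p)) (g (w)))) : A
          (p) : A
        (g (p)) : ✗ arg 0 at [0, 1, 0, 0, 0] has sort A, expected B
          (u) : C
          (p) : A
        (m (u) (p)) : C

ill-sorted at position [0, 1, 0, 0, 0]: expected B, got A


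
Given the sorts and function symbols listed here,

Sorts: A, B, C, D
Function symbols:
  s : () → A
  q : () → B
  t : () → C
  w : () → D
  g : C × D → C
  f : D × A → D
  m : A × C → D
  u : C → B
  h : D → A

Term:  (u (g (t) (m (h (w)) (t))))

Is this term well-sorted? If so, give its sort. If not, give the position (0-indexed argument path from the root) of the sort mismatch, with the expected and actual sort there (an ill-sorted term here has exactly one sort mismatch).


    (t) : C
        (w) : D
      (h (w)) : A
      (t) : C
    (m (h (w)) (t)) : D
  (g (t) (m (h (w)) (t))) : C
(u (g (t) (m (h (w)) (t)))) : B

well-sorted; sort = B


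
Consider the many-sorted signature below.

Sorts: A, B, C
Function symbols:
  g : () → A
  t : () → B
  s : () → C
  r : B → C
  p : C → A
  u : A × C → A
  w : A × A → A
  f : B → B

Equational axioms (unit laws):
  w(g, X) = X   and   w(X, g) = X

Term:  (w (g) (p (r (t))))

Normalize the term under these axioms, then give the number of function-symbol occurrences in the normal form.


size = 3

1. (w (g) (p (r (t))))  →  (p (r (t)))
normal form: (p (r (t)))


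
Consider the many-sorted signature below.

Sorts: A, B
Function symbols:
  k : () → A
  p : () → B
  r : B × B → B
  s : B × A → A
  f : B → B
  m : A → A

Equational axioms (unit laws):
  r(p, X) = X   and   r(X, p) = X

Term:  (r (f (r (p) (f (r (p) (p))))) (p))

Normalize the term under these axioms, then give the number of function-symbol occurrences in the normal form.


1. (r (f (r (p) (f (r (p) (p))))) (p))  →  (f (r (p) (f (r (p) (p)))))
2. (f (r (p) (f (r (p) (p)))))  →  (f (f (r (p) (p))))
3. (f (f (r (p) (p))))  →  (f (f (p)))
normal form: (f (f (p)))

size = 3


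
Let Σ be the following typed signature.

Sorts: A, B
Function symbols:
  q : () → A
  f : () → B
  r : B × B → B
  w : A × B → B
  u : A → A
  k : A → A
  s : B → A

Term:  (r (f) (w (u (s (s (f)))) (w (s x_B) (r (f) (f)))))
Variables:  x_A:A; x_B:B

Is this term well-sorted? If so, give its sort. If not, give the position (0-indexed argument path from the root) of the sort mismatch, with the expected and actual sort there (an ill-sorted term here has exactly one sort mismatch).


ill-sorted at position [1, 0, 0, 0]: expected B, got A

  (f) : B
          (f) : B
        (s (f)) : A
      (s (s (f))) : ✗ arg 0 at [1, 0, 0, 0] has sort A, expected B
        x_B : B
      (s x_B) : A
        (f) : B
        (f) : B
      (r (f) (f)) : B
    (w (s x_B) (r (f) (f))) : B


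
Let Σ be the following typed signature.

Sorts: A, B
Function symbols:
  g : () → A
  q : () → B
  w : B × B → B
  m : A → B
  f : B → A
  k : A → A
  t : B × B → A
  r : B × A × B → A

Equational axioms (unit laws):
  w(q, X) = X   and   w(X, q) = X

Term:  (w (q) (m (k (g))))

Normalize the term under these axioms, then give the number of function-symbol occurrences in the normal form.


1. (w (q) (m (k (g))))  →  (m (k (g)))
normal form: (m (k (g)))

size = 3


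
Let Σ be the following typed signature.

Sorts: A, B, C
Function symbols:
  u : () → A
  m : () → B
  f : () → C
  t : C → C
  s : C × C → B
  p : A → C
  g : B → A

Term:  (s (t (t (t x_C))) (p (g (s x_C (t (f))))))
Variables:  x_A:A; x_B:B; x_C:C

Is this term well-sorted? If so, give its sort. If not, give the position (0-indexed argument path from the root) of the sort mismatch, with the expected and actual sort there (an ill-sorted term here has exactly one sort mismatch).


well-sorted; sort = B

        x_C : C
      (t x_C) : C
    (t (t x_C)) : C
  (t (t (t x_C))) : C
        x_C : C
          (f) : C
        (t (f)) : C
      (s x_C (t (f))) : B
    (g (s x_C (t (f)))) : A
  (p (g (s x_C (t (f))))) : C
(s (t (t (t x_C))) (p (g (s x_C (t (f)))))) : B


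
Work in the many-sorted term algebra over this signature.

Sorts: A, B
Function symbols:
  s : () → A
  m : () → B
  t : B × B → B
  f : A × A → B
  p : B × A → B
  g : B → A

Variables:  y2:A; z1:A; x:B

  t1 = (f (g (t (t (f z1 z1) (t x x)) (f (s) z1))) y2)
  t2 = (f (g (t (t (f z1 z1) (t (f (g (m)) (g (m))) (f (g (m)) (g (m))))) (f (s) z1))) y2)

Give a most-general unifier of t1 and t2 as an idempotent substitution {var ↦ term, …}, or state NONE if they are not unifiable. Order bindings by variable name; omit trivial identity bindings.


{x ↦ (f (g (m)) (g (m)))}


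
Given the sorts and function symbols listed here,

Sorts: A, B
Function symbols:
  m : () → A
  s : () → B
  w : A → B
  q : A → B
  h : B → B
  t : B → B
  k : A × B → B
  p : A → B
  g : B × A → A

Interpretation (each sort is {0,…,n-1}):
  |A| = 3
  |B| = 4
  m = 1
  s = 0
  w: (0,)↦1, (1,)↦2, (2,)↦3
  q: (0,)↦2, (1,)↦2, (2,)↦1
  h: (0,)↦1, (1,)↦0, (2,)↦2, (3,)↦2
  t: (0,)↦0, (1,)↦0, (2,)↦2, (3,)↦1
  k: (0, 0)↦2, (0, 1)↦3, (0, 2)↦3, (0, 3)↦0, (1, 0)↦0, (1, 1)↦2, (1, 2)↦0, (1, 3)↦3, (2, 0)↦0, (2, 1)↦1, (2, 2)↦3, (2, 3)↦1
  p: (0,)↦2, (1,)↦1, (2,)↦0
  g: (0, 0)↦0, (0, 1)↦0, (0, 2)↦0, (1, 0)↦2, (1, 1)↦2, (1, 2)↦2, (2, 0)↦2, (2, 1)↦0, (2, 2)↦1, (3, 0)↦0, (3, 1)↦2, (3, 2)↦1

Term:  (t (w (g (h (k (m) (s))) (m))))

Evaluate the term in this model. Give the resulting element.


  m = 1
  s = 0
  (k (m) (s)) = k(1, 0) = 0
  (h (k (m) (s))) = h(0,) = 1
  m = 1
  (g (h (k (m) (s))) (m)) = g(1, 1) = 2
  (w (g (h (k (m) (s))) (m))) = w(2,) = 3
  (t (w (g (h (k (m) (s))) (m)))) = t(3,) = 1

value = 1


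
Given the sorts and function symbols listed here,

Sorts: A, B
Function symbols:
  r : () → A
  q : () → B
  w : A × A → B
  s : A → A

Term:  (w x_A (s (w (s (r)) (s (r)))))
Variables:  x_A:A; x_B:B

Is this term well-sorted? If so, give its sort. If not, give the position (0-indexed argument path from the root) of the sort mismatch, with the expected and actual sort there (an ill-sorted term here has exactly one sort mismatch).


  x_A : A
        (r) : A
      (s (r)) : A
        (r) : A
      (s (r)) : A
    (w (s (r)) (s (r))) : B
  (s (w (s (r)) (s (r)))) : ✗ arg 0 at [1, 0] has sort B, expected A

ill-sorted at position [1, 0]: expected A, got B


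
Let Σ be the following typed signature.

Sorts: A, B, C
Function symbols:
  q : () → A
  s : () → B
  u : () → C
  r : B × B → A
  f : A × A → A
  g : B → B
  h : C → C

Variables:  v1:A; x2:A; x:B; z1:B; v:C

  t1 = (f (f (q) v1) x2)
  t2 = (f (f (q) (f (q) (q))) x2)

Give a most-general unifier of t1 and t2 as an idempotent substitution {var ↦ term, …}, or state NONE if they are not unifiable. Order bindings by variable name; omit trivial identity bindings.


{v1 ↦ (f (q) (q))}


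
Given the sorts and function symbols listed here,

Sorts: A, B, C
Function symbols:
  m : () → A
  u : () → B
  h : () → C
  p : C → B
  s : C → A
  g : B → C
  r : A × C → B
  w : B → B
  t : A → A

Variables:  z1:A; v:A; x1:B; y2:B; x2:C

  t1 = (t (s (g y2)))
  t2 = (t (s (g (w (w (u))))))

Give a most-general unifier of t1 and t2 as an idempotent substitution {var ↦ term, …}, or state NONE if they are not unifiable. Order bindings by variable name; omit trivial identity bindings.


{y2 ↦ (w (w (u)))}


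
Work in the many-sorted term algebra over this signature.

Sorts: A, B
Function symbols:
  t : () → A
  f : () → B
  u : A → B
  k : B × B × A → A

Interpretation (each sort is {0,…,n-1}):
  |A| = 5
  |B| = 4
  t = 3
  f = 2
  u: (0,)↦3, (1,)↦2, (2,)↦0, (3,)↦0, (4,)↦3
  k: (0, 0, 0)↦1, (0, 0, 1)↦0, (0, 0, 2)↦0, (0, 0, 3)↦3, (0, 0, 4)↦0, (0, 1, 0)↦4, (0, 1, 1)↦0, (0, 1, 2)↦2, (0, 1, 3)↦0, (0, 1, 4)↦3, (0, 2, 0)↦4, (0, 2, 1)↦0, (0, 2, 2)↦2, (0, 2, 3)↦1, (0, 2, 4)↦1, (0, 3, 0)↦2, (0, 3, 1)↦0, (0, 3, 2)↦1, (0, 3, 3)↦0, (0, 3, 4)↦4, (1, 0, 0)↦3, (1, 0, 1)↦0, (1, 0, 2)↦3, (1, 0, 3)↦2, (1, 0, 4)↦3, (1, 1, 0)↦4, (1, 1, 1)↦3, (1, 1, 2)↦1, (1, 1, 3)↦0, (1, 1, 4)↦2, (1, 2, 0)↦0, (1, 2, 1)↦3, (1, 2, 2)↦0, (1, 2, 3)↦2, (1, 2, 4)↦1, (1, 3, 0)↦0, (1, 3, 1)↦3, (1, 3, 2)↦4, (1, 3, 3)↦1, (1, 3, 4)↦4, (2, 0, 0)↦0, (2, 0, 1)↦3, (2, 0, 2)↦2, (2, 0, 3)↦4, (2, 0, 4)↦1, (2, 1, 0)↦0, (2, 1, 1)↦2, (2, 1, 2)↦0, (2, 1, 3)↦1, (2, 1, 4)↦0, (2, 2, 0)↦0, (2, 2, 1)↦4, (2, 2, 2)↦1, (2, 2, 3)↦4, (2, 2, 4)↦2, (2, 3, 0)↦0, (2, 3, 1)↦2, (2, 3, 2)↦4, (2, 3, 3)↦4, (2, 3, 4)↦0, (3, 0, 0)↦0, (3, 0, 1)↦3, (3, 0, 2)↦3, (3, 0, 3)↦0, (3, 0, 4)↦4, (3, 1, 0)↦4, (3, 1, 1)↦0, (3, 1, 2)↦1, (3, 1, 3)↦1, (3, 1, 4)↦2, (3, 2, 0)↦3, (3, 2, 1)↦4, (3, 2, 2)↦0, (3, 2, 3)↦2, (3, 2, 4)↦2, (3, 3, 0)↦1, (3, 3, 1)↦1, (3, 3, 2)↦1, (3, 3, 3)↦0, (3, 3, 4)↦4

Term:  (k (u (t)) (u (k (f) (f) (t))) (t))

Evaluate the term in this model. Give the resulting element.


  t = 3
  (u (t)) = u(3,) = 0
  f = 2
  f = 2
  t = 3
  (k (f) (f) (t)) = k(2, 2, 3) = 4
  (u (k (f) (f) (t))) = u(4,) = 3
  t = 3
  (k (u (t)) (u (k (f) (f) (t))) (t)) = k(0, 3, 3) = 0

value = 0


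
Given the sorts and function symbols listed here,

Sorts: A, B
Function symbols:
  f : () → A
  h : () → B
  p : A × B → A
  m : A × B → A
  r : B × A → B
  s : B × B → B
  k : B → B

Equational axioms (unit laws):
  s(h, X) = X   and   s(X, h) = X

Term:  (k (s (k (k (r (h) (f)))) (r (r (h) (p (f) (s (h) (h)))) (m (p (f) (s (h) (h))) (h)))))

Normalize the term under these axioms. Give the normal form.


1. (k (s (k (k (r (h) (f)))) (r (r (h) (p (f) (s (h) (h)))) (m (p (f) (s (h) (h))) (h)))))  →  (k (s (k (k (r (h) (f)))) (r (r (h) (p (f) (h))) (m (p (f) (s (h) (h))) (h)))))
2. (k (s (k (k (r (h) (f)))) (r (r (h) (p (f) (h))) (m (p (f) (s (h) (h))) (h)))))  →  (k (s (k (k (r (h) (f)))) (r (r (h) (p (f) (h))) (m (p (f) (h)) (h)))))

normal form = (k (s (k (k (r (h) (f)))) (r (r (h) (p (f) (h))) (m (p (f) (h)) (h)))))


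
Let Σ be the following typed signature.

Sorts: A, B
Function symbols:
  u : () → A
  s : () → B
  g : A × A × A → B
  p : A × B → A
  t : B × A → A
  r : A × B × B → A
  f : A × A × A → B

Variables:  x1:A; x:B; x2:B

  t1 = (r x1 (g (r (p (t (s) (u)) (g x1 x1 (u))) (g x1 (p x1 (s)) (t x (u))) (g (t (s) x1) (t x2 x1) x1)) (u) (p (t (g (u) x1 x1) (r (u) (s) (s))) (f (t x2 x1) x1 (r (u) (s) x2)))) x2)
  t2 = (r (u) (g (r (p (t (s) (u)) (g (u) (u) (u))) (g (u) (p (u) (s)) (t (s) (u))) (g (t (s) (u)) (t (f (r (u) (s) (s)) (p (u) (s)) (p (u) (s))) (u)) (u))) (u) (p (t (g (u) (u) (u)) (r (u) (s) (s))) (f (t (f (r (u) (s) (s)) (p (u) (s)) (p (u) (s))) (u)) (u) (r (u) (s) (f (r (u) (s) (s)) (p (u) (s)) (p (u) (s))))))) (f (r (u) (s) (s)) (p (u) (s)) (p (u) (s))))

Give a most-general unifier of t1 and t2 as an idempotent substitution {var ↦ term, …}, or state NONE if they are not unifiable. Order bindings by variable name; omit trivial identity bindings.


{x ↦ (s), x1 ↦ (u), x2 ↦ (f (r (u) (s) (s)) (p (u) (s)) (p (u) (s)))}


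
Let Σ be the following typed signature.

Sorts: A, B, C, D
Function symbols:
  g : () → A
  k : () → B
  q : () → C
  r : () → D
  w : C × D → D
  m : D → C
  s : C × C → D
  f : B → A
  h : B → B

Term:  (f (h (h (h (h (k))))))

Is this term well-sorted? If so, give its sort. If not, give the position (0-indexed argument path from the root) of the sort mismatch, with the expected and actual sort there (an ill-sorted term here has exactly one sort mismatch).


well-sorted; sort = A

          (k) : B
        (h (k)) : B
      (h (h (k))) : B
    (h (h (h (k)))) : B
  (h (h (h (h (k))))) : B
(f (h (h (h (h (k)))))) : A


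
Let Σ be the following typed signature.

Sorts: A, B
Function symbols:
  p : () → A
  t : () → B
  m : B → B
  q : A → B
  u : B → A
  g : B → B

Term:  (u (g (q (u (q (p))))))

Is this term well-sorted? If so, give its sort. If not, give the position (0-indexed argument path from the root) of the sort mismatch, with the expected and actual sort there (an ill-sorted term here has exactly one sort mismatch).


          (p) : A
        (q (p)) : B
      (u (q (p))) : A
    (q (u (q (p)))) : B
  (g (q (u (q (p))))) : B
(u (g (q (u (q (p)))))) : A

well-sorted; sort = A


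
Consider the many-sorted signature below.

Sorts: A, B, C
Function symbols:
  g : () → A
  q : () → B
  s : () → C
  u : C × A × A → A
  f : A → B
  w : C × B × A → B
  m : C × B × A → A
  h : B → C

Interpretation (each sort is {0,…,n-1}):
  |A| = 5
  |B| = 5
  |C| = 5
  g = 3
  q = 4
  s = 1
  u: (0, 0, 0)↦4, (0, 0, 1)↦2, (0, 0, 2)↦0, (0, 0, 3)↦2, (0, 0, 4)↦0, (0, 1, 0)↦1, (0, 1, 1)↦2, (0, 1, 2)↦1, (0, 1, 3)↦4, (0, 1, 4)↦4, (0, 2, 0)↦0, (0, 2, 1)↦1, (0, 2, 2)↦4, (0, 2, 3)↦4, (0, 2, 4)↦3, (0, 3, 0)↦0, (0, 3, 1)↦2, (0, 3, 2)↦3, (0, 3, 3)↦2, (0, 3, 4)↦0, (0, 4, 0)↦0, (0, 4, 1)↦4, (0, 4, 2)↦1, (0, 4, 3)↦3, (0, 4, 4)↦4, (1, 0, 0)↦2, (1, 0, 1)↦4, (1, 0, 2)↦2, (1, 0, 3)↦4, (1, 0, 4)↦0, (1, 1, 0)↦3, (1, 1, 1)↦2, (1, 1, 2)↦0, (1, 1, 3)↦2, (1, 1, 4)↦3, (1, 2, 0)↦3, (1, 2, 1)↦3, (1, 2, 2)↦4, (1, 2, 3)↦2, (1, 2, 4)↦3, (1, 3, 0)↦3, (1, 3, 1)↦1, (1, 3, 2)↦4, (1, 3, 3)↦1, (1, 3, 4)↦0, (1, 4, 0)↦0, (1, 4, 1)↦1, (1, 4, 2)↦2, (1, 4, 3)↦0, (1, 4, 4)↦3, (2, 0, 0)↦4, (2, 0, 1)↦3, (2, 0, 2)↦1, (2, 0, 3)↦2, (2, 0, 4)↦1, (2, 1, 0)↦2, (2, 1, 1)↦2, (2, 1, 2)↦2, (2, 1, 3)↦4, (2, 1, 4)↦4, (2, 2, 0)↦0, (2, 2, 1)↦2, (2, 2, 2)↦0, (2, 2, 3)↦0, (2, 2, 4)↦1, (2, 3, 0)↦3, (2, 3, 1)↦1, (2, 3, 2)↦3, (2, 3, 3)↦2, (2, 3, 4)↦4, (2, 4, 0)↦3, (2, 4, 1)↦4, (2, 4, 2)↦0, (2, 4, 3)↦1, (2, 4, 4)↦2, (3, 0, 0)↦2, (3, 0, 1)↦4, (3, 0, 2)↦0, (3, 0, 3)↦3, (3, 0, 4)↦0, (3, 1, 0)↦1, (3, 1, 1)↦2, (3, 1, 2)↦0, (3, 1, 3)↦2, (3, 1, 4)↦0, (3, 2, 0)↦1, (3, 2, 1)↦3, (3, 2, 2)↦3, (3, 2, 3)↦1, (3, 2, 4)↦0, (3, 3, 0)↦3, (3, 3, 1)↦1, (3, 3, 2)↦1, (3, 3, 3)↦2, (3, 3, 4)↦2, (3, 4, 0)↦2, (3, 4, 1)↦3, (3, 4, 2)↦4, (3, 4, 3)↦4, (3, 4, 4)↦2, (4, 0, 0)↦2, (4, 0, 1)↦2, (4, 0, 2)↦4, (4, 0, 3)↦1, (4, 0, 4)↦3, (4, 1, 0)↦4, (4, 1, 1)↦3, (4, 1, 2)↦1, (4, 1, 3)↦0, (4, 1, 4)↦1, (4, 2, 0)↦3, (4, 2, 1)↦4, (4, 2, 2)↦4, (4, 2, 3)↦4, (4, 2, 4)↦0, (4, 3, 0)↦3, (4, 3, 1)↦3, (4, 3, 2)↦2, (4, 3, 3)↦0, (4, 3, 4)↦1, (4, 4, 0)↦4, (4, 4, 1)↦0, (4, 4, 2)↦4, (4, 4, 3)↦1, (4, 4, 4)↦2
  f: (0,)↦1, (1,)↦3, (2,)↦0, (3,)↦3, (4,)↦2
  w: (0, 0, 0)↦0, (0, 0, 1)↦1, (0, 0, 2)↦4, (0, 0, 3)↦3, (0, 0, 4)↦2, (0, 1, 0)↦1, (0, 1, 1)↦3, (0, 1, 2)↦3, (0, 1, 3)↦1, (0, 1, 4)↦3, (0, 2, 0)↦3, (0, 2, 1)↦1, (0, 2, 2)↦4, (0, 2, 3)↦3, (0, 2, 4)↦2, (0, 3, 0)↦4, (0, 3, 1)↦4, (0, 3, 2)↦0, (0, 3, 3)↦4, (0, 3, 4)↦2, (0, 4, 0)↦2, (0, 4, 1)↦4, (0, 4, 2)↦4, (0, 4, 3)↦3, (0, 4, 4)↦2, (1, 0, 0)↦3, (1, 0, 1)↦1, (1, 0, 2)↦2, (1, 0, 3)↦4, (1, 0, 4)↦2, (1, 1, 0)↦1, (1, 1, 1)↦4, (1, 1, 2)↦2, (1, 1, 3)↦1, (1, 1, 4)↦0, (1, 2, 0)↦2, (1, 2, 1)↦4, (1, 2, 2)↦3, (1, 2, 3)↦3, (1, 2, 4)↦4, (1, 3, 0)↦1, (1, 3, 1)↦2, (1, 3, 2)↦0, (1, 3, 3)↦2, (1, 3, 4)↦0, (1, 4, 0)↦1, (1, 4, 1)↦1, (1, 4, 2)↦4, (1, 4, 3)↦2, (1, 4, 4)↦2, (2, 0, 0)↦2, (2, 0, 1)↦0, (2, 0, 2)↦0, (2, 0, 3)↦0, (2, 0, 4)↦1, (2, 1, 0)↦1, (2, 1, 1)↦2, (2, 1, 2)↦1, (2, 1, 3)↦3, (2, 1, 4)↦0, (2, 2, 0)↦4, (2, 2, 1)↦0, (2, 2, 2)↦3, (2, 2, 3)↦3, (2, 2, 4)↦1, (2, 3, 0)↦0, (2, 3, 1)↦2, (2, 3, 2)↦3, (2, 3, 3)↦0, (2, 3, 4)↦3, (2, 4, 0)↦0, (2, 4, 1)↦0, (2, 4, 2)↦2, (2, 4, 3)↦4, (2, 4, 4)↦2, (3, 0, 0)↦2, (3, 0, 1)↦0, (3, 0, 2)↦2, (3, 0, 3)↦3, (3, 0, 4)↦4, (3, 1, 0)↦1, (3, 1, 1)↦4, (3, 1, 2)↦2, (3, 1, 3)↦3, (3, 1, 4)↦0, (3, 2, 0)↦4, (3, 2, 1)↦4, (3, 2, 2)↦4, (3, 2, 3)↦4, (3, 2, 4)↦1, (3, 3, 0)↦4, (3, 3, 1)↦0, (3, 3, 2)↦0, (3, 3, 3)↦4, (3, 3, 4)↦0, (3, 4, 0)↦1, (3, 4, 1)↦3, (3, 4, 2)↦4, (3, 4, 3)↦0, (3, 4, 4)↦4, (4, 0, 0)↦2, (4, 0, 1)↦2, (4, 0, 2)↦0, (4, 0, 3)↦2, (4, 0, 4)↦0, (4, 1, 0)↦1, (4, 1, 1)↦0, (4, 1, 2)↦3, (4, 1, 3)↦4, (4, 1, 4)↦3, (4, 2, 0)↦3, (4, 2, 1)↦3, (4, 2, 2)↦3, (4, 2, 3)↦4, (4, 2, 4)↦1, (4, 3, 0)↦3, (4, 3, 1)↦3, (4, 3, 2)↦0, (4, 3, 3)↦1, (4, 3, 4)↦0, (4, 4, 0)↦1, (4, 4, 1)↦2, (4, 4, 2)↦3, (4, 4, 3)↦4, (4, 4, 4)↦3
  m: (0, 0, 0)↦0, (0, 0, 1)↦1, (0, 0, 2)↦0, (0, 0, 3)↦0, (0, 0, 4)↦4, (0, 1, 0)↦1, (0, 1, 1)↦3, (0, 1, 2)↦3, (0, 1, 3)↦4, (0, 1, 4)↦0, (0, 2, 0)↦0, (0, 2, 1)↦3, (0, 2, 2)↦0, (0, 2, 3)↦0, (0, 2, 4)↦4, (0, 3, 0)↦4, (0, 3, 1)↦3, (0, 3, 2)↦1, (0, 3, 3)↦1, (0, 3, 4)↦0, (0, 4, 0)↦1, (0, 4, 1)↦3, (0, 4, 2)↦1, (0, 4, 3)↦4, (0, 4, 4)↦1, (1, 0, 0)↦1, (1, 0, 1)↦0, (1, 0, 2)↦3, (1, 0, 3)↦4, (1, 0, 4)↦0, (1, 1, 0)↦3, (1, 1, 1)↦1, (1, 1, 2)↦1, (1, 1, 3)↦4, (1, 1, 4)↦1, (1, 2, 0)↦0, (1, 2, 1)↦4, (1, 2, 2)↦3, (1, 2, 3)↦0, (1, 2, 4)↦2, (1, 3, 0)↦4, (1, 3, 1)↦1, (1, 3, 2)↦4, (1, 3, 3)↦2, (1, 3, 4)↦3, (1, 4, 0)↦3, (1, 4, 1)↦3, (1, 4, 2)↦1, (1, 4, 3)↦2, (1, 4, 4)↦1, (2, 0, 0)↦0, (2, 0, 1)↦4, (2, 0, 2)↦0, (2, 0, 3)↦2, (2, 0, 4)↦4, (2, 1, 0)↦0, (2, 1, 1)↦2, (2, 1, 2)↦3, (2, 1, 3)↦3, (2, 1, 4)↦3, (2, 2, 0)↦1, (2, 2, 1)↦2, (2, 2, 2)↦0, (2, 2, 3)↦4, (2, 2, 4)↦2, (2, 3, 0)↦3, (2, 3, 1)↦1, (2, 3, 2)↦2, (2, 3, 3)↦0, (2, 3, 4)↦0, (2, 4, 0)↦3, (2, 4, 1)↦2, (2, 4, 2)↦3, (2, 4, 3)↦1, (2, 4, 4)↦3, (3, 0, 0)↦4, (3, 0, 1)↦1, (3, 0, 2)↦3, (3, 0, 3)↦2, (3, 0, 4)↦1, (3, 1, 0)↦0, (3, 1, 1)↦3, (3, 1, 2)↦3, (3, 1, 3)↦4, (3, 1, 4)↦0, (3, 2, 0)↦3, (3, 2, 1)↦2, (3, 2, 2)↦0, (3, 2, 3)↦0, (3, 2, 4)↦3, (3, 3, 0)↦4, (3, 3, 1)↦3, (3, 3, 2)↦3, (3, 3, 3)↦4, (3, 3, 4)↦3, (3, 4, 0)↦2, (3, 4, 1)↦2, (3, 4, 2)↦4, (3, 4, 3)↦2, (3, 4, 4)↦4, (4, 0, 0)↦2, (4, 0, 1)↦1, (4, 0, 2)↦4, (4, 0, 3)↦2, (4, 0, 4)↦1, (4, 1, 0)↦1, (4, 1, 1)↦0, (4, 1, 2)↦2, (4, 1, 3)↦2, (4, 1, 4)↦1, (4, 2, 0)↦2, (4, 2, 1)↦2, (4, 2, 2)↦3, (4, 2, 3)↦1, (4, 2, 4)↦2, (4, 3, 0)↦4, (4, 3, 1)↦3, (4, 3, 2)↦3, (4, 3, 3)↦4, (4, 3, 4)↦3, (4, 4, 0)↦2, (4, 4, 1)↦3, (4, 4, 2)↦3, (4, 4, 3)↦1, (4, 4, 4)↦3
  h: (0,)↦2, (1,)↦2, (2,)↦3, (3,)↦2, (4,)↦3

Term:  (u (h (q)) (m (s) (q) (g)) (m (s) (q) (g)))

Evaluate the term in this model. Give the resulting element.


  q = 4
  (h (q)) = h(4,) = 3
  s = 1
  q = 4
  g = 3
  (m (s) (q) (g)) = m(1, 4, 3) = 2
  s = 1
  q = 4
  g = 3
  (m (s) (q) (g)) = m(1, 4, 3) = 2
  (u (h (q)) (m (s) (q) (g)) (m (s) (q) (g))) = u(3, 2, 2) = 3

value = 3


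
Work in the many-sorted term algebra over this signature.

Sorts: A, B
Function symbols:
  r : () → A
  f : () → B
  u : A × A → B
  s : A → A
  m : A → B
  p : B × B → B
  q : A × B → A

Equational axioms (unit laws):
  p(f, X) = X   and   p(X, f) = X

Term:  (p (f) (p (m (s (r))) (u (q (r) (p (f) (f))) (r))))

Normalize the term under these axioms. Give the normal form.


1. (p (f) (p (m (s (r))) (u (q (r) (p (f) (f))) (r))))  →  (p (m (s (r))) (u (q (r) (p (f) (f))) (r)))
2. (p (m (s (r))) (u (q (r) (p (f) (f))) (r)))  →  (p (m (s (r))) (u (q (r) (f)) (r)))

normal form = (p (m (s (r))) (u (q (r) (f)) (r)))
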